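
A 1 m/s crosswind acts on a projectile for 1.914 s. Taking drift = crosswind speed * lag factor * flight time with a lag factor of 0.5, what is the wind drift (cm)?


drift = v_wind * lag * t = 1 * 0.5 * 1.914 = 0.957 m ≈ 95.7 cm

95.7 cm


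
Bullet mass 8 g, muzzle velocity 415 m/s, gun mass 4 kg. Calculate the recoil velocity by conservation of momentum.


v_recoil = m_p * v_p / m_gun = 0.008 * 415 / 4 = 0.83 m/s

0.83 m/s


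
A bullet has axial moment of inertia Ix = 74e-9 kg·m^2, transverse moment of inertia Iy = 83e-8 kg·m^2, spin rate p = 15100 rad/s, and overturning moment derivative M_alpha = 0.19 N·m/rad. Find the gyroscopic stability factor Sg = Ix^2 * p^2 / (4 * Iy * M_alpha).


Sg = Ix^2 * p^2 / (4 * Iy * M_alpha) = (74e-9)^2 * 15100^2 / (4 * 83e-8 * 0.19) = 1.979

1.979


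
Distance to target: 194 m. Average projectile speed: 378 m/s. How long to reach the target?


t = d/v = 194/378 = 0.5132 s

0.5132 s


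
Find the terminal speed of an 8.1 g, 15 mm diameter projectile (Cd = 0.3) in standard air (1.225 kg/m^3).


A = pi*(d/2)^2 = pi*(15/2000)^2 = 1.76715e-04 m^2
vt = sqrt(2mg/(Cd*rho*A)) = sqrt(2*0.0081*9.81/(0.3 * 1.225 * 1.76715e-04)) = 49.47 m/s

49.47 m/s


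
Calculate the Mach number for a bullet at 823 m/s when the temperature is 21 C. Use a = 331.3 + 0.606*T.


a = 331.3 + 0.606*(21) = 344.026 m/s
M = v/a = 823/344.026 = 2.392

2.392


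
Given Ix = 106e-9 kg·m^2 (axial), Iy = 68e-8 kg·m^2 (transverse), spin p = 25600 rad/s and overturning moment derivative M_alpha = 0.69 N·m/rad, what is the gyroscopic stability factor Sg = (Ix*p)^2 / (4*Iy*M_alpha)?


Sg = Ix^2 * p^2 / (4 * Iy * M_alpha) = (106e-9)^2 * 25600^2 / (4 * 68e-8 * 0.69) = 3.924

3.924


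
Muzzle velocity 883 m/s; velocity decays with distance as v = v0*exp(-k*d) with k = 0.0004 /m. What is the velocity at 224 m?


v = v0*exp(-k*d) = 883*exp(-0.0004*224) = 807.3 m/s

807.3 m/s


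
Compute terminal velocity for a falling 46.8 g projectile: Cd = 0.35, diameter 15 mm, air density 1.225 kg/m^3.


A = pi*(d/2)^2 = pi*(15/2000)^2 = 1.76715e-04 m^2
vt = sqrt(2mg/(Cd*rho*A)) = sqrt(2*0.0468*9.81/(0.35 * 1.225 * 1.76715e-04)) = 110.1 m/s

110.1 m/s


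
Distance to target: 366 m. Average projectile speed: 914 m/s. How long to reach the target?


t = d/v = 366/914 = 0.4004 s

0.4004 s


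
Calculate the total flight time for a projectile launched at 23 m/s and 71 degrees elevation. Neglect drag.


T = 2*v0*sin(theta)/g = 2*23*sin(71°)/9.81 = 4.434 s

4.434 s


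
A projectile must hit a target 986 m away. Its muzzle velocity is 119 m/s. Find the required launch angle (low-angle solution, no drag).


sin(2*theta) = R*g/v0^2 = 986*9.81/119^2 = 0.683049, theta = arcsin(0.683049)/2 = 21.54°

21.54 degrees


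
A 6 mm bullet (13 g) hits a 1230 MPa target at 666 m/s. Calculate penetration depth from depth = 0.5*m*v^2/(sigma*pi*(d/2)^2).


A = pi*(d/2)^2 = pi*(6/2)^2 = 28.2743 mm^2
E = 0.5*m*v^2 = 0.5*0.013*666^2 = 2883.11 J
depth = E/(sigma*A) = 2883.11 J / (1230 MPa * 28.2743 mm^2) = 2883.11/(1230 * 28.2743) m = 0.0829019 m ≈ 82.9 mm

82.9 mm


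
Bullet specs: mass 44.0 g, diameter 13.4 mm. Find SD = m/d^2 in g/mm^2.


SD = m/d^2 = 44.0/13.4^2 = 0.245 g/mm^2

0.245 g/mm^2


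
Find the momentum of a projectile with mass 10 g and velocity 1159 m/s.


p = m*v = 0.01*1159 = 11.59 kg·m/s

11.59 kg·m/s


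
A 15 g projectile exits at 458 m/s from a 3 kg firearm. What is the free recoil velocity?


v_recoil = m_p * v_p / m_gun = 0.015 * 458 / 3 = 2.29 m/s

2.29 m/s


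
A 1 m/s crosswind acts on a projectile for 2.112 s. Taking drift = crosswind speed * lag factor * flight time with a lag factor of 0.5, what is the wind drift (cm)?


drift = v_wind * lag * t = 1 * 0.5 * 2.112 = 1.056 m ≈ 105.6 cm

105.6 cm


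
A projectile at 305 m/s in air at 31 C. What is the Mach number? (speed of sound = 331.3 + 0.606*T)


a = 331.3 + 0.606*(31) = 350.086 m/s
M = v/a = 305/350.086 = 0.8712

0.8712


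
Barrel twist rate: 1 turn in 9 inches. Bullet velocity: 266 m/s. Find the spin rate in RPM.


twist_m = 9*0.0254 = 0.2286 m
spin = v/twist = 266/0.2286 = 1163.605 rev/s
RPM = spin*60 = 1163.605*60 ≈ 69816 RPM

69816 RPM


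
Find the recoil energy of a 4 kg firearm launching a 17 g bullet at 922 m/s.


v_r = m_p*v_p/m_gun = 0.017*922/4 = 3.9185 m/s, E_r = 0.5*m_gun*v_r^2 = 0.5*4*3.9185^2 = 30.71 J

30.71 J


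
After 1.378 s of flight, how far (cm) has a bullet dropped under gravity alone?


drop = 0.5*g*t^2 = 0.5*9.81*1.378^2 = 9.31403 m ≈ 931.4 cm

931.4 cm


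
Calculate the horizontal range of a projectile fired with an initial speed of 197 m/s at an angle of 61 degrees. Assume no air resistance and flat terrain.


R = v0^2 * sin(2*theta) / g = 197^2 * sin(2*61°) / 9.81 = 3355 m

3355 m


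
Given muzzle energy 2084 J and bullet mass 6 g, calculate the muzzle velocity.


v = sqrt(2*E/m) = sqrt(2*2084/0.006) = 833.5 m/s

833.5 m/s


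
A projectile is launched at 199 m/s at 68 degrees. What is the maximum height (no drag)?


H = (v0*sin(theta))^2 / (2g) = (199*sin(68°))^2 / (2*9.81) = 1735 m

1735 m


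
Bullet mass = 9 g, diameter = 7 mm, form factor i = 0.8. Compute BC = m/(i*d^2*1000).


BC = m/(i*d^2*1000) = 9/(0.8 * 7^2 * 1000) = 0.0002296

0.0002296


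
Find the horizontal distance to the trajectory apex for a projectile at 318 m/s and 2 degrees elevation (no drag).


R = v0^2*sin(2*theta)/g = 318^2*sin(2*2°)/9.81 = 719.068 m
apex_dist = R/2 = 719.068/2 = 359.5 m

359.5 m


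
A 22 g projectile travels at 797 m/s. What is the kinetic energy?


E = 0.5*m*v^2 = 0.5*0.022*797^2 = 6987 J

6987 J


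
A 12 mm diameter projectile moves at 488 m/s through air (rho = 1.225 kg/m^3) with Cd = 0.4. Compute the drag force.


A = pi*(d/2)^2 = pi*(12/2000)^2 = 1.13097e-04 m^2
Fd = 0.5*Cd*rho*A*v^2 = 0.5*0.4*1.225*1.13097e-04*488^2 = 6.599 N

6.599 N


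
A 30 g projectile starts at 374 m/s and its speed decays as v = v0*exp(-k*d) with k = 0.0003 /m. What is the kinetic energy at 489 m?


v = v0*exp(-k*d) = 374*exp(-0.0003*489) = 322.969 m/s
E = 0.5*m*v^2 = 0.5*0.03*322.969^2 = 1565 J

1565 J


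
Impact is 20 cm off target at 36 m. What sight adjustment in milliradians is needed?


1 mrad subtends 1 cm per 10 m of range, so adj = error_cm / (dist_m / 10) = 20 / (36/10) = 5.556 mrad

5.556 mrad


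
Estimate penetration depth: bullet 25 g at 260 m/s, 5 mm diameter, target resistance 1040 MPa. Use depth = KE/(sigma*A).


A = pi*(d/2)^2 = pi*(5/2)^2 = 19.635 mm^2
E = 0.5*m*v^2 = 0.5*0.025*260^2 = 845 J
depth = E/(sigma*A) = 845 J / (1040 MPa * 19.635 mm^2) = 845/(1040 * 19.635) m = 0.0413803 m ≈ 41.38 mm

41.38 mm


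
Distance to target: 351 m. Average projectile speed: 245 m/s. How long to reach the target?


t = d/v = 351/245 = 1.433 s

1.433 s


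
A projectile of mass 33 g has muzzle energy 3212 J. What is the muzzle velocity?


v = sqrt(2*E/m) = sqrt(2*3212/0.033) = 441.2 m/s

441.2 m/s


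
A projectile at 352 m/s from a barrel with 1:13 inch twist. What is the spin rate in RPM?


twist_m = 13*0.0254 = 0.3302 m
spin = v/twist = 352/0.3302 = 1066.021 rev/s
RPM = spin*60 = 1066.021*60 ≈ 63961 RPM

63961 RPM


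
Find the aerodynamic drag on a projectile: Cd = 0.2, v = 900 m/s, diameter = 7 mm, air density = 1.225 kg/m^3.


A = pi*(d/2)^2 = pi*(7/2000)^2 = 3.84845e-05 m^2
Fd = 0.5*Cd*rho*A*v^2 = 0.5*0.2*1.225*3.84845e-05*900^2 = 3.819 N

3.819 N


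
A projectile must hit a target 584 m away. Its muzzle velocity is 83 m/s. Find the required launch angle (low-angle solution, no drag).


sin(2*theta) = R*g/v0^2 = 584*9.81/83^2 = 0.831621, theta = arcsin(0.831621)/2 = 28.13°

28.13 degrees


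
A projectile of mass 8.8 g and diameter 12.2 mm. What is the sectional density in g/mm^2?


SD = m/d^2 = 8.8/12.2^2 = 0.05912 g/mm^2

0.05912 g/mm^2


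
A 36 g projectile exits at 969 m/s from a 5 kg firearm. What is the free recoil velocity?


v_recoil = m_p * v_p / m_gun = 0.036 * 969 / 5 = 6.977 m/s

6.977 m/s


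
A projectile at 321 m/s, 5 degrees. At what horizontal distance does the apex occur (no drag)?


R = v0^2*sin(2*theta)/g = 321^2*sin(2*5°)/9.81 = 1823.94 m
apex_dist = R/2 = 1823.94/2 = 912 m

912 m


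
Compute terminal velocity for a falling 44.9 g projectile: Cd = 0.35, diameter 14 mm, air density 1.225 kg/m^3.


A = pi*(d/2)^2 = pi*(14/2000)^2 = 1.53938e-04 m^2
vt = sqrt(2mg/(Cd*rho*A)) = sqrt(2*0.0449*9.81/(0.35 * 1.225 * 1.53938e-04)) = 115.5 m/s

115.5 m/s


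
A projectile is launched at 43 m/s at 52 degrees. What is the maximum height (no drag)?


H = (v0*sin(theta))^2 / (2g) = (43*sin(52°))^2 / (2*9.81) = 58.52 m

58.52 m


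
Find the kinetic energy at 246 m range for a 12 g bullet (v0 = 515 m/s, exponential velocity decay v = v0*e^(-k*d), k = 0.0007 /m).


v = v0*exp(-k*d) = 515*exp(-0.0007*246) = 433.533 m/s
E = 0.5*m*v^2 = 0.5*0.012*433.533^2 = 1128 J

1128 J


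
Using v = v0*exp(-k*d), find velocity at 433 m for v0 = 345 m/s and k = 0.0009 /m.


v = v0*exp(-k*d) = 345*exp(-0.0009*433) = 233.7 m/s

233.7 m/s


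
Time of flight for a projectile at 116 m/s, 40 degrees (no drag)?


T = 2*v0*sin(theta)/g = 2*116*sin(40°)/9.81 = 15.2 s

15.2 s


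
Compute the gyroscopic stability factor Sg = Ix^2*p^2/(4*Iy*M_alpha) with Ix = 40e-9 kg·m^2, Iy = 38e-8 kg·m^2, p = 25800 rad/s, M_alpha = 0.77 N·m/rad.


Sg = Ix^2 * p^2 / (4 * Iy * M_alpha) = (40e-9)^2 * 25800^2 / (4 * 38e-8 * 0.77) = 0.91

0.91


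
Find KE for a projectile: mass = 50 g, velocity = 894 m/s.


E = 0.5*m*v^2 = 0.5*0.05*894^2 = 19981 J

19981 J


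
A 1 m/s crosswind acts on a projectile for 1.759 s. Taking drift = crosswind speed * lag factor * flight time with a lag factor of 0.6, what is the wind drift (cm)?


drift = v_wind * lag * t = 1 * 0.6 * 1.759 = 1.0554 m ≈ 105.5 cm

105.5 cm


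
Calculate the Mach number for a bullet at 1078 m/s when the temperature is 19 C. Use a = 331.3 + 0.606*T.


a = 331.3 + 0.606*(19) = 342.814 m/s
M = v/a = 1078/342.814 = 3.145

3.145


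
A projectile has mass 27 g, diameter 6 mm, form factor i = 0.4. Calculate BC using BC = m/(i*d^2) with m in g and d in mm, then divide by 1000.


BC = m/(i*d^2*1000) = 27/(0.4 * 6^2 * 1000) = 0.001875

0.001875


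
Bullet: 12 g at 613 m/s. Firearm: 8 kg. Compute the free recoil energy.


v_r = m_p*v_p/m_gun = 0.012*613/8 = 0.9195 m/s, E_r = 0.5*m_gun*v_r^2 = 0.5*8*0.9195^2 = 3.382 J

3.382 J


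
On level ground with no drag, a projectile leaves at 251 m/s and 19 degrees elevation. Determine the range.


R = v0^2 * sin(2*theta) / g = 251^2 * sin(2*19°) / 9.81 = 3954 m

3954 m


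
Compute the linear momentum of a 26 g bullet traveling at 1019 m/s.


p = m*v = 0.026*1019 = 26.49 kg·m/s

26.49 kg·m/s


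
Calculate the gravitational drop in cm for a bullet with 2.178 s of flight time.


drop = 0.5*g*t^2 = 0.5*9.81*2.178^2 = 23.2678 m ≈ 2327 cm

2327 cm


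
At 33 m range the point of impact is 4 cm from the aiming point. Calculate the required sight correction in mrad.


1 mrad subtends 1 cm per 10 m of range, so adj = error_cm / (dist_m / 10) = 4 / (33/10) = 1.212 mrad

1.212 mrad


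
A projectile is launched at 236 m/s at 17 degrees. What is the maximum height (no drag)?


H = (v0*sin(theta))^2 / (2g) = (236*sin(17°))^2 / (2*9.81) = 242.7 m

242.7 m


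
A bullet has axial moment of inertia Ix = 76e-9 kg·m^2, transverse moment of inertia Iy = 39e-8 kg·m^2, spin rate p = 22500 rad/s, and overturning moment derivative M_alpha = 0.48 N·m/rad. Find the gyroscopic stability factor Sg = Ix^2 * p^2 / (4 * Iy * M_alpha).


Sg = Ix^2 * p^2 / (4 * Iy * M_alpha) = (76e-9)^2 * 22500^2 / (4 * 39e-8 * 0.48) = 3.905

3.905


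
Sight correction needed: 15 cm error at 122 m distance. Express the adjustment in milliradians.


1 mrad subtends 1 cm per 10 m of range, so adj = error_cm / (dist_m / 10) = 15 / (122/10) = 1.23 mrad

1.23 mrad


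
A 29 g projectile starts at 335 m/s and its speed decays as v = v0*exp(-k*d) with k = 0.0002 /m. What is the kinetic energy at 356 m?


v = v0*exp(-k*d) = 335*exp(-0.0002*356) = 311.977 m/s
E = 0.5*m*v^2 = 0.5*0.029*311.977^2 = 1411 J

1411 J


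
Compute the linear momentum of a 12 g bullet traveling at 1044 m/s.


p = m*v = 0.012*1044 = 12.53 kg·m/s

12.53 kg·m/s


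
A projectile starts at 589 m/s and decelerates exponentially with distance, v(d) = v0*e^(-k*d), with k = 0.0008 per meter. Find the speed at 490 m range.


v = v0*exp(-k*d) = 589*exp(-0.0008*490) = 398 m/s

398 m/s


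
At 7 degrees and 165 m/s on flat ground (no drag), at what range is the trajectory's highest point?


R = v0^2*sin(2*theta)/g = 165^2*sin(2*7°)/9.81 = 671.389 m
apex_dist = R/2 = 671.389/2 = 335.7 m

335.7 m


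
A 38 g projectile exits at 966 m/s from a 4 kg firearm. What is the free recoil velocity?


v_recoil = m_p * v_p / m_gun = 0.038 * 966 / 4 = 9.177 m/s

9.177 m/s


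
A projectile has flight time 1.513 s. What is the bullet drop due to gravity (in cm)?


drop = 0.5*g*t^2 = 0.5*9.81*1.513^2 = 11.2284 m ≈ 1123 cm

1123 cm


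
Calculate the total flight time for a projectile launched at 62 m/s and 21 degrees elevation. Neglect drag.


T = 2*v0*sin(theta)/g = 2*62*sin(21°)/9.81 = 4.53 s

4.53 s


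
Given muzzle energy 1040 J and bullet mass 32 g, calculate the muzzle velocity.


v = sqrt(2*E/m) = sqrt(2*1040/0.032) = 255 m/s

255 m/s


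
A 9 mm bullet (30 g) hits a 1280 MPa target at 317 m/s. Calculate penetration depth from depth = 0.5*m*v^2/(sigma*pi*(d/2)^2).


A = pi*(d/2)^2 = pi*(9/2)^2 = 63.6173 mm^2
E = 0.5*m*v^2 = 0.5*0.03*317^2 = 1507.34 J
depth = E/(sigma*A) = 1507.34 J / (1280 MPa * 63.6173 mm^2) = 1507.34/(1280 * 63.6173) m = 0.0185108 m ≈ 18.51 mm

18.51 mm


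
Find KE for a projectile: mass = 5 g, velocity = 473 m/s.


E = 0.5*m*v^2 = 0.5*0.005*473^2 = 559.3 J

559.3 J


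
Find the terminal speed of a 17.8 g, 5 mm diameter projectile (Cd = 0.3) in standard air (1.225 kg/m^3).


A = pi*(d/2)^2 = pi*(5/2000)^2 = 1.96350e-05 m^2
vt = sqrt(2mg/(Cd*rho*A)) = sqrt(2*0.0178*9.81/(0.3 * 1.225 * 1.96350e-05)) = 220 m/s

220 m/s


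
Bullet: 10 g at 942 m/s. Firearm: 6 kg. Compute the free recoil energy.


v_r = m_p*v_p/m_gun = 0.01*942/6 = 1.57 m/s, E_r = 0.5*m_gun*v_r^2 = 0.5*6*1.57^2 = 7.395 J

7.395 J


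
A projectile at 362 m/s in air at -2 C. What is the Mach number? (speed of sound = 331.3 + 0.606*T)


a = 331.3 + 0.606*(-2) = 330.088 m/s
M = v/a = 362/330.088 = 1.097

1.097


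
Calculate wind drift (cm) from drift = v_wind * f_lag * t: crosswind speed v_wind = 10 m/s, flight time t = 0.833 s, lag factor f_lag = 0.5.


drift = v_wind * lag * t = 10 * 0.5 * 0.833 = 4.165 m ≈ 416.5 cm

416.5 cm


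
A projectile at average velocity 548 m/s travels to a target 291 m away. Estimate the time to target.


t = d/v = 291/548 = 0.531 s

0.531 s


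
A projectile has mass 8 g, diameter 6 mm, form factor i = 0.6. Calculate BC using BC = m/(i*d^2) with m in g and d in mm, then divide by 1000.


BC = m/(i*d^2*1000) = 8/(0.6 * 6^2 * 1000) = 0.0003704

0.0003704


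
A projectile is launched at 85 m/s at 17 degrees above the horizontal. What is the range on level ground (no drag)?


R = v0^2 * sin(2*theta) / g = 85^2 * sin(2*17°) / 9.81 = 411.8 m

411.8 m


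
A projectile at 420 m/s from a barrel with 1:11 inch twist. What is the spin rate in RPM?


twist_m = 11*0.0254 = 0.2794 m
spin = v/twist = 420/0.2794 = 1503.221 rev/s
RPM = spin*60 = 1503.221*60 ≈ 90193 RPM

90193 RPM


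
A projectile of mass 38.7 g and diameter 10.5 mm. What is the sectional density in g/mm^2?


SD = m/d^2 = 38.7/10.5^2 = 0.351 g/mm^2

0.351 g/mm^2


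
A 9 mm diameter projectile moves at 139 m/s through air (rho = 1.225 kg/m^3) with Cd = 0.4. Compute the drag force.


A = pi*(d/2)^2 = pi*(9/2000)^2 = 6.36173e-05 m^2
Fd = 0.5*Cd*rho*A*v^2 = 0.5*0.4*1.225*6.36173e-05*139^2 = 0.3011 N

0.3011 N


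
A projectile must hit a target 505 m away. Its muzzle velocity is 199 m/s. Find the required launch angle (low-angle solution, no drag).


sin(2*theta) = R*g/v0^2 = 505*9.81/199^2 = 0.125099, theta = arcsin(0.125099)/2 = 3.593°

3.593 degrees


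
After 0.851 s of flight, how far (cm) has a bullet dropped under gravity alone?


drop = 0.5*g*t^2 = 0.5*9.81*0.851^2 = 3.55221 m ≈ 355.2 cm

355.2 cm


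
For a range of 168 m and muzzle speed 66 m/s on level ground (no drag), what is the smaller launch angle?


sin(2*theta) = R*g/v0^2 = 168*9.81/66^2 = 0.378347, theta = arcsin(0.378347)/2 = 11.12°

11.12 degrees


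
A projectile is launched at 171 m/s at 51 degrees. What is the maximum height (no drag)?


H = (v0*sin(theta))^2 / (2g) = (171*sin(51°))^2 / (2*9.81) = 900.1 m

900.1 m


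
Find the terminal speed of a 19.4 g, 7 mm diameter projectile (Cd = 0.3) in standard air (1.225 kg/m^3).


A = pi*(d/2)^2 = pi*(7/2000)^2 = 3.84845e-05 m^2
vt = sqrt(2mg/(Cd*rho*A)) = sqrt(2*0.0194*9.81/(0.3 * 1.225 * 3.84845e-05)) = 164.1 m/s

164.1 m/s


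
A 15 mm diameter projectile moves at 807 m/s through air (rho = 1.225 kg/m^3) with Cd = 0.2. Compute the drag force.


A = pi*(d/2)^2 = pi*(15/2000)^2 = 1.76715e-04 m^2
Fd = 0.5*Cd*rho*A*v^2 = 0.5*0.2*1.225*1.76715e-04*807^2 = 14.1 N

14.1 N


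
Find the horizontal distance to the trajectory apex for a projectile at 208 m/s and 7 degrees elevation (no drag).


R = v0^2*sin(2*theta)/g = 208^2*sin(2*7°)/9.81 = 1066.92 m
apex_dist = R/2 = 1066.92/2 = 533.5 m

533.5 m


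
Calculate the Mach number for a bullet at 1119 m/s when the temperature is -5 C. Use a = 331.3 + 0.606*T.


a = 331.3 + 0.606*(-5) = 328.27 m/s
M = v/a = 1119/328.27 = 3.409

3.409


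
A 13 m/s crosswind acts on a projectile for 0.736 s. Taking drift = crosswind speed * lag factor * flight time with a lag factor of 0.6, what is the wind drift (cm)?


drift = v_wind * lag * t = 13 * 0.6 * 0.736 = 5.7408 m ≈ 574.1 cm

574.1 cm


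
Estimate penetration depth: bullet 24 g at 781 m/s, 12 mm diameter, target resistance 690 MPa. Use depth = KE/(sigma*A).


A = pi*(d/2)^2 = pi*(12/2)^2 = 113.097 mm^2
E = 0.5*m*v^2 = 0.5*0.024*781^2 = 7319.53 J
depth = E/(sigma*A) = 7319.53 J / (690 MPa * 113.097 mm^2) = 7319.53/(690 * 113.097) m = 0.0937955 m ≈ 93.8 mm

93.8 mm


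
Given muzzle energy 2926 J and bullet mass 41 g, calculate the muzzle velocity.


v = sqrt(2*E/m) = sqrt(2*2926/0.041) = 377.8 m/s

377.8 m/s


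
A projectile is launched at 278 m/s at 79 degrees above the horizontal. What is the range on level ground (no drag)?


R = v0^2 * sin(2*theta) / g = 278^2 * sin(2*79°) / 9.81 = 2951 m

2951 m


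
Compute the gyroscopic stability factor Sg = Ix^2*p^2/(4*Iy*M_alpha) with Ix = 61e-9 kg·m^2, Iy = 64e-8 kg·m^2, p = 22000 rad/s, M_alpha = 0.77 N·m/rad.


Sg = Ix^2 * p^2 / (4 * Iy * M_alpha) = (61e-9)^2 * 22000^2 / (4 * 64e-8 * 0.77) = 0.9136

0.9136


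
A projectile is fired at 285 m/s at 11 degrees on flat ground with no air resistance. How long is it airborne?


T = 2*v0*sin(theta)/g = 2*285*sin(11°)/9.81 = 11.09 s

11.09 s


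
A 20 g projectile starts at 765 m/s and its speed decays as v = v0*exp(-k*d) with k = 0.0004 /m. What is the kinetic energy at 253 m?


v = v0*exp(-k*d) = 765*exp(-0.0004*253) = 691.37 m/s
E = 0.5*m*v^2 = 0.5*0.02*691.37^2 = 4780 J

4780 J


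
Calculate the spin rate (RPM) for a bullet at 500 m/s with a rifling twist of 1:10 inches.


twist_m = 10*0.0254 = 0.254 m
spin = v/twist = 500/0.254 = 1968.504 rev/s
RPM = spin*60 = 1968.504*60 ≈ 118110 RPM

118110 RPM


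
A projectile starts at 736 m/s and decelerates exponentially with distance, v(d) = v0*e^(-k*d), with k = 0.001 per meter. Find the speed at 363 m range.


v = v0*exp(-k*d) = 736*exp(-0.001*363) = 512 m/s

512 m/s


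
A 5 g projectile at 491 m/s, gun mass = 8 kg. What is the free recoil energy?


v_r = m_p*v_p/m_gun = 0.005*491/8 = 0.306875 m/s, E_r = 0.5*m_gun*v_r^2 = 0.5*8*0.306875^2 = 0.3767 J

0.3767 J


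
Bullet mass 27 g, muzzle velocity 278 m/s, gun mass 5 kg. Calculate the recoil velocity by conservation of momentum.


v_recoil = m_p * v_p / m_gun = 0.027 * 278 / 5 = 1.501 m/s

1.501 m/s


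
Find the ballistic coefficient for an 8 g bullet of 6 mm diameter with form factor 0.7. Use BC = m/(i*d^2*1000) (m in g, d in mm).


BC = m/(i*d^2*1000) = 8/(0.7 * 6^2 * 1000) = 0.0003175

0.0003175


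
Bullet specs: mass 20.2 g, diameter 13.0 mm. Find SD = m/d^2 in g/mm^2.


SD = m/d^2 = 20.2/13.0^2 = 0.1195 g/mm^2

0.1195 g/mm^2


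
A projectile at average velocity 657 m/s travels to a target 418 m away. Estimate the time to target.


t = d/v = 418/657 = 0.6362 s

0.6362 s


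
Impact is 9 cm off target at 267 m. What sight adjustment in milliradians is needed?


1 mrad subtends 1 cm per 10 m of range, so adj = error_cm / (dist_m / 10) = 9 / (267/10) = 0.3371 mrad

0.3371 mrad


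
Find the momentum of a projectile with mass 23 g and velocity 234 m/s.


p = m*v = 0.023*234 = 5.382 kg·m/s

5.382 kg·m/s


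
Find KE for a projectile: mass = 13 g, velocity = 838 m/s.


E = 0.5*m*v^2 = 0.5*0.013*838^2 = 4565 J

4565 J


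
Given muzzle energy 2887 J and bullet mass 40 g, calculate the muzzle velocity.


v = sqrt(2*E/m) = sqrt(2*2887/0.04) = 379.9 m/s

379.9 m/s


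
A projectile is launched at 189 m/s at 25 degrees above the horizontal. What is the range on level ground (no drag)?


R = v0^2 * sin(2*theta) / g = 189^2 * sin(2*25°) / 9.81 = 2789 m

2789 m


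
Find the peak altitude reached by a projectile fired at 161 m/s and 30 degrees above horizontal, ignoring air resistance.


H = (v0*sin(theta))^2 / (2g) = (161*sin(30°))^2 / (2*9.81) = 330.3 m

330.3 m


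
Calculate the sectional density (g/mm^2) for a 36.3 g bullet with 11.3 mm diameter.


SD = m/d^2 = 36.3/11.3^2 = 0.2843 g/mm^2

0.2843 g/mm^2


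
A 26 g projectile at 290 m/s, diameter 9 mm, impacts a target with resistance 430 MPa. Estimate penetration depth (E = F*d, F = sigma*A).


A = pi*(d/2)^2 = pi*(9/2)^2 = 63.6173 mm^2
E = 0.5*m*v^2 = 0.5*0.026*290^2 = 1093.3 J
depth = E/(sigma*A) = 1093.3 J / (430 MPa * 63.6173 mm^2) = 1093.3/(430 * 63.6173) m = 0.0399665 m ≈ 39.97 mm

39.97 mm


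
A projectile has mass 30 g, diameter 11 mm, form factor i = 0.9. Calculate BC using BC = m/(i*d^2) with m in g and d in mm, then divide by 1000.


BC = m/(i*d^2*1000) = 30/(0.9 * 11^2 * 1000) = 0.0002755

0.0002755


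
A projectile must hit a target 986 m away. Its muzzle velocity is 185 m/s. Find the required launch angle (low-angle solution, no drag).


sin(2*theta) = R*g/v0^2 = 986*9.81/185^2 = 0.28262, theta = arcsin(0.28262)/2 = 8.208°

8.208 degrees


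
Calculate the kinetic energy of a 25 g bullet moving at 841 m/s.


E = 0.5*m*v^2 = 0.5*0.025*841^2 = 8841 J

8841 J


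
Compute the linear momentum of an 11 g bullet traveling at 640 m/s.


p = m*v = 0.011*640 = 7.04 kg·m/s

7.04 kg·m/s


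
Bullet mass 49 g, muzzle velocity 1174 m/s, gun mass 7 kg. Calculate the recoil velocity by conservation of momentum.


v_recoil = m_p * v_p / m_gun = 0.049 * 1174 / 7 = 8.218 m/s

8.218 m/s


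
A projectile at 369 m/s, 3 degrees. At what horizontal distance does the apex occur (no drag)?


R = v0^2*sin(2*theta)/g = 369^2*sin(2*3°)/9.81 = 1450.84 m
apex_dist = R/2 = 1450.84/2 = 725.4 m

725.4 m


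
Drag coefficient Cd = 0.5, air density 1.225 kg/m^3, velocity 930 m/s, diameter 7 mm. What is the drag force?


A = pi*(d/2)^2 = pi*(7/2000)^2 = 3.84845e-05 m^2
Fd = 0.5*Cd*rho*A*v^2 = 0.5*0.5*1.225*3.84845e-05*930^2 = 10.19 N

10.19 N


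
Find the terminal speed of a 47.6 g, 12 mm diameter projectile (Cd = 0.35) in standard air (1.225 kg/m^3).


A = pi*(d/2)^2 = pi*(12/2000)^2 = 1.13097e-04 m^2
vt = sqrt(2mg/(Cd*rho*A)) = sqrt(2*0.0476*9.81/(0.35 * 1.225 * 1.13097e-04)) = 138.8 m/s

138.8 m/s


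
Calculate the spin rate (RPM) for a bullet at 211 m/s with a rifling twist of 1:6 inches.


twist_m = 6*0.0254 = 0.1524 m
spin = v/twist = 211/0.1524 = 1384.514 rev/s
RPM = spin*60 = 1384.514*60 ≈ 83071 RPM

83071 RPM


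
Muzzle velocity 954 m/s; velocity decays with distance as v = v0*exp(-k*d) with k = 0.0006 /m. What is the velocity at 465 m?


v = v0*exp(-k*d) = 954*exp(-0.0006*465) = 721.7 m/s

721.7 m/s


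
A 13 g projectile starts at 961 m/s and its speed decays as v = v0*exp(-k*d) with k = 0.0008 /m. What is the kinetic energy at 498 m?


v = v0*exp(-k*d) = 961*exp(-0.0008*498) = 645.209 m/s
E = 0.5*m*v^2 = 0.5*0.013*645.209^2 = 2706 J

2706 J


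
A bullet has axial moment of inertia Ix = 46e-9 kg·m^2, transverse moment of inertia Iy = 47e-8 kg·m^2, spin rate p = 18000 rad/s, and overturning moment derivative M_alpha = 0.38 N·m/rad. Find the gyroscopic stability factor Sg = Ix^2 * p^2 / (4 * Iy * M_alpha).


Sg = Ix^2 * p^2 / (4 * Iy * M_alpha) = (46e-9)^2 * 18000^2 / (4 * 47e-8 * 0.38) = 0.9597

0.9597


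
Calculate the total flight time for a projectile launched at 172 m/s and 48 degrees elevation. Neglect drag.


T = 2*v0*sin(theta)/g = 2*172*sin(48°)/9.81 = 26.06 s

26.06 s


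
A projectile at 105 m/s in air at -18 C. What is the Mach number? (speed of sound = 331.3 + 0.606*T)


a = 331.3 + 0.606*(-18) = 320.392 m/s
M = v/a = 105/320.392 = 0.3277

0.3277


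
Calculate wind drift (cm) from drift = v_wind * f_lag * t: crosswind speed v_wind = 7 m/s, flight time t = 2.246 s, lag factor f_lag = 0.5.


drift = v_wind * lag * t = 7 * 0.5 * 2.246 = 7.861 m ≈ 786.1 cm

786.1 cm


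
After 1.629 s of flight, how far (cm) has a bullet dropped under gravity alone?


drop = 0.5*g*t^2 = 0.5*9.81*1.629^2 = 13.0161 m ≈ 1302 cm

1302 cm


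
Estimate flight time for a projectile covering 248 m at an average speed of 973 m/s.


t = d/v = 248/973 = 0.2549 s

0.2549 s


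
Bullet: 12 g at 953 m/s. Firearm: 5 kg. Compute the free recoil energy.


v_r = m_p*v_p/m_gun = 0.012*953/5 = 2.2872 m/s, E_r = 0.5*m_gun*v_r^2 = 0.5*5*2.2872^2 = 13.08 J

13.08 J


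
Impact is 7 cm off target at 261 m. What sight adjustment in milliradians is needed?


1 mrad subtends 1 cm per 10 m of range, so adj = error_cm / (dist_m / 10) = 7 / (261/10) = 0.2682 mrad

0.2682 mrad


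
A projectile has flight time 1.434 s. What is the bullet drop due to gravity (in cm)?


drop = 0.5*g*t^2 = 0.5*9.81*1.434^2 = 10.0864 m ≈ 1009 cm

1009 cm


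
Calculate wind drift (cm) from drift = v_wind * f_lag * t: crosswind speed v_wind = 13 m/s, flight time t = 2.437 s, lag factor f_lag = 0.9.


drift = v_wind * lag * t = 13 * 0.9 * 2.437 = 28.5129 m ≈ 2851 cm

2851 cm


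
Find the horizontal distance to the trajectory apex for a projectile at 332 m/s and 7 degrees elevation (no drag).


R = v0^2*sin(2*theta)/g = 332^2*sin(2*7°)/9.81 = 2718.21 m
apex_dist = R/2 = 2718.21/2 = 1359 m

1359 m


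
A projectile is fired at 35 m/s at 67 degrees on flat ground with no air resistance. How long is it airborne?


T = 2*v0*sin(theta)/g = 2*35*sin(67°)/9.81 = 6.568 s

6.568 s


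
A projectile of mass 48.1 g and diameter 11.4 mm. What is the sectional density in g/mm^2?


SD = m/d^2 = 48.1/11.4^2 = 0.3701 g/mm^2

0.3701 g/mm^2


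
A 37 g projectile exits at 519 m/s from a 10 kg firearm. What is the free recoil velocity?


v_recoil = m_p * v_p / m_gun = 0.037 * 519 / 10 = 1.92 m/s

1.92 m/s


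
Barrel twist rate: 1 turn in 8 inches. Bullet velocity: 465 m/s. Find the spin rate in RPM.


twist_m = 8*0.0254 = 0.2032 m
spin = v/twist = 465/0.2032 = 2288.386 rev/s
RPM = spin*60 = 2288.386*60 ≈ 137303 RPM

137303 RPM


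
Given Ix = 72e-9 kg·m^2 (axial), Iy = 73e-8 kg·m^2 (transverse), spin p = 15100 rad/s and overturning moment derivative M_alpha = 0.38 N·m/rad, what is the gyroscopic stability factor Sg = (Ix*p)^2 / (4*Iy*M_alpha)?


Sg = Ix^2 * p^2 / (4 * Iy * M_alpha) = (72e-9)^2 * 15100^2 / (4 * 73e-8 * 0.38) = 1.065

1.065


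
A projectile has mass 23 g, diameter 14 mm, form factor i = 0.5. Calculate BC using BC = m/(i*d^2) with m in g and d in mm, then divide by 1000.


BC = m/(i*d^2*1000) = 23/(0.5 * 14^2 * 1000) = 0.0002347

0.0002347


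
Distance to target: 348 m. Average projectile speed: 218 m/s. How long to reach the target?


t = d/v = 348/218 = 1.596 s

1.596 s


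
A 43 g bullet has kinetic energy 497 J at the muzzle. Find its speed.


v = sqrt(2*E/m) = sqrt(2*497/0.043) = 152 m/s

152 m/s


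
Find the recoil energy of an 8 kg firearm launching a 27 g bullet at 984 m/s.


v_r = m_p*v_p/m_gun = 0.027*984/8 = 3.321 m/s, E_r = 0.5*m_gun*v_r^2 = 0.5*8*3.321^2 = 44.12 J

44.12 J


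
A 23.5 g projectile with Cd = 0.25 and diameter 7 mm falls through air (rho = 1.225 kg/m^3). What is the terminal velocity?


A = pi*(d/2)^2 = pi*(7/2000)^2 = 3.84845e-05 m^2
vt = sqrt(2mg/(Cd*rho*A)) = sqrt(2*0.0235*9.81/(0.25 * 1.225 * 3.84845e-05)) = 197.8 m/s

197.8 m/s


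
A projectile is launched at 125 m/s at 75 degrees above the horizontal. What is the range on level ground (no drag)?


R = v0^2 * sin(2*theta) / g = 125^2 * sin(2*75°) / 9.81 = 796.4 m

796.4 m


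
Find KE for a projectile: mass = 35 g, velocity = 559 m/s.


E = 0.5*m*v^2 = 0.5*0.035*559^2 = 5468 J

5468 J


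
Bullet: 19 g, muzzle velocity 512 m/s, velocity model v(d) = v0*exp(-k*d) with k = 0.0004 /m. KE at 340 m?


v = v0*exp(-k*d) = 512*exp(-0.0004*340) = 446.895 m/s
E = 0.5*m*v^2 = 0.5*0.019*446.895^2 = 1897 J

1897 J


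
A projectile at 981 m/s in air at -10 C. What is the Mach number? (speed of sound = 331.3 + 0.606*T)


a = 331.3 + 0.606*(-10) = 325.24 m/s
M = v/a = 981/325.24 = 3.016

3.016


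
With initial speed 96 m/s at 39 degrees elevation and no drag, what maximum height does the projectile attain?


H = (v0*sin(theta))^2 / (2g) = (96*sin(39°))^2 / (2*9.81) = 186 m

186 m


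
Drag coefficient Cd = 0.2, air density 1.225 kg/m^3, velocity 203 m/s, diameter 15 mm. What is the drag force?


A = pi*(d/2)^2 = pi*(15/2000)^2 = 1.76715e-04 m^2
Fd = 0.5*Cd*rho*A*v^2 = 0.5*0.2*1.225*1.76715e-04*203^2 = 0.8921 N

0.8921 N


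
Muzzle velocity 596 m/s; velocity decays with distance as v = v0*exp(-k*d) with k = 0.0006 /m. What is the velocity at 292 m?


v = v0*exp(-k*d) = 596*exp(-0.0006*292) = 500.2 m/s

500.2 m/s


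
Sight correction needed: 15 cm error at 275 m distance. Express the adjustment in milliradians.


1 mrad subtends 1 cm per 10 m of range, so adj = error_cm / (dist_m / 10) = 15 / (275/10) = 0.5455 mrad

0.5455 mrad


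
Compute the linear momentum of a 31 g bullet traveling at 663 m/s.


p = m*v = 0.031*663 = 20.55 kg·m/s

20.55 kg·m/s


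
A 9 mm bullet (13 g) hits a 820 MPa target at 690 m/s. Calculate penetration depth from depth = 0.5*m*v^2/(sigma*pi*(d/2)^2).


A = pi*(d/2)^2 = pi*(9/2)^2 = 63.6173 mm^2
E = 0.5*m*v^2 = 0.5*0.013*690^2 = 3094.65 J
depth = E/(sigma*A) = 3094.65 J / (820 MPa * 63.6173 mm^2) = 3094.65/(820 * 63.6173) m = 0.059323 m ≈ 59.32 mm

59.32 mm


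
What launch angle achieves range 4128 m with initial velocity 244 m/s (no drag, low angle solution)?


sin(2*theta) = R*g/v0^2 = 4128*9.81/244^2 = 0.680188, theta = arcsin(0.680188)/2 = 21.43°

21.43 degrees


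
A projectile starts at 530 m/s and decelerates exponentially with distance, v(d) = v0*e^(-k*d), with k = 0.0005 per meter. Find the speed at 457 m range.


v = v0*exp(-k*d) = 530*exp(-0.0005*457) = 421.7 m/s

421.7 m/s


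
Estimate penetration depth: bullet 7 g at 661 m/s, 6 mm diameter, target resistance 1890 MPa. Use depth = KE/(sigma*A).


A = pi*(d/2)^2 = pi*(6/2)^2 = 28.2743 mm^2
E = 0.5*m*v^2 = 0.5*0.007*661^2 = 1529.22 J
depth = E/(sigma*A) = 1529.22 J / (1890 MPa * 28.2743 mm^2) = 1529.22/(1890 * 28.2743) m = 0.0286165 m ≈ 28.62 mm

28.62 mm


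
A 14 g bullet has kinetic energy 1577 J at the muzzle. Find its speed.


v = sqrt(2*E/m) = sqrt(2*1577/0.014) = 474.6 m/s

474.6 m/s


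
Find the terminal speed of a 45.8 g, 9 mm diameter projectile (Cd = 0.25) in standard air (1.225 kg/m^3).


A = pi*(d/2)^2 = pi*(9/2000)^2 = 6.36173e-05 m^2
vt = sqrt(2mg/(Cd*rho*A)) = sqrt(2*0.0458*9.81/(0.25 * 1.225 * 6.36173e-05)) = 214.8 m/s

214.8 m/s


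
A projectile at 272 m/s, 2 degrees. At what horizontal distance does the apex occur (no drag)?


R = v0^2*sin(2*theta)/g = 272^2*sin(2*2°)/9.81 = 526.082 m
apex_dist = R/2 = 526.082/2 = 263 m

263 m


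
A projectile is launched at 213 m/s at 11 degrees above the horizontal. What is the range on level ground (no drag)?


R = v0^2 * sin(2*theta) / g = 213^2 * sin(2*11°) / 9.81 = 1732 m

1732 m


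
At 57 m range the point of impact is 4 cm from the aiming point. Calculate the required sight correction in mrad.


1 mrad subtends 1 cm per 10 m of range, so adj = error_cm / (dist_m / 10) = 4 / (57/10) = 0.7018 mrad

0.7018 mrad


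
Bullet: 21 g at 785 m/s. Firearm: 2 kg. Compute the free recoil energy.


v_r = m_p*v_p/m_gun = 0.021*785/2 = 8.2425 m/s, E_r = 0.5*m_gun*v_r^2 = 0.5*2*8.2425^2 = 67.94 J

67.94 J


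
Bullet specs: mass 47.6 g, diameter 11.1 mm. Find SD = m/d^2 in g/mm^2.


SD = m/d^2 = 47.6/11.1^2 = 0.3863 g/mm^2

0.3863 g/mm^2


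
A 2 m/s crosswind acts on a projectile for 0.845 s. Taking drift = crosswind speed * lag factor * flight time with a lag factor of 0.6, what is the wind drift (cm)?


drift = v_wind * lag * t = 2 * 0.6 * 0.845 = 1.014 m ≈ 101.4 cm

101.4 cm


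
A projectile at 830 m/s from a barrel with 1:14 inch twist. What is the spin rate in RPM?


twist_m = 14*0.0254 = 0.3556 m
spin = v/twist = 830/0.3556 = 2334.083 rev/s
RPM = spin*60 = 2334.083*60 ≈ 140045 RPM

140045 RPM


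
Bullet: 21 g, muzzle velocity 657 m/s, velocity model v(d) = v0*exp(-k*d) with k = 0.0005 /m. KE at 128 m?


v = v0*exp(-k*d) = 657*exp(-0.0005*128) = 616.269 m/s
E = 0.5*m*v^2 = 0.5*0.021*616.269^2 = 3988 J

3988 J


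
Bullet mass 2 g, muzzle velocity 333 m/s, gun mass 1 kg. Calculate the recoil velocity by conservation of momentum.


v_recoil = m_p * v_p / m_gun = 0.002 * 333 / 1 = 0.666 m/s

0.666 m/s


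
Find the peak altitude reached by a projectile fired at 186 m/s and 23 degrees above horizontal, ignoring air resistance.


H = (v0*sin(theta))^2 / (2g) = (186*sin(23°))^2 / (2*9.81) = 269.2 m

269.2 m


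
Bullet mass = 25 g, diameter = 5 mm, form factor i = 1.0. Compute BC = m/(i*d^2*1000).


BC = m/(i*d^2*1000) = 25/(1.0 * 5^2 * 1000) = 0.001

0.001


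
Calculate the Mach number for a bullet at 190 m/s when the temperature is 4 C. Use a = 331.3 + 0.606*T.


a = 331.3 + 0.606*(4) = 333.724 m/s
M = v/a = 190/333.724 = 0.5693

0.5693


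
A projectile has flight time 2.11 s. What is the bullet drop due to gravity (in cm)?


drop = 0.5*g*t^2 = 0.5*9.81*2.11^2 = 21.8376 m ≈ 2184 cm

2184 cm


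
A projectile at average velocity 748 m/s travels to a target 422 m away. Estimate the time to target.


t = d/v = 422/748 = 0.5642 s

0.5642 s


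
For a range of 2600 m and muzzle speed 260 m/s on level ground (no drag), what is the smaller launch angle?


sin(2*theta) = R*g/v0^2 = 2600*9.81/260^2 = 0.377308, theta = arcsin(0.377308)/2 = 11.08°

11.08 degrees


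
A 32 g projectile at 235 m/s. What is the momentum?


p = m*v = 0.032*235 = 7.52 kg·m/s

7.52 kg·m/s


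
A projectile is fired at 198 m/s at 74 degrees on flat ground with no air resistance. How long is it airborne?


T = 2*v0*sin(theta)/g = 2*198*sin(74°)/9.81 = 38.8 s

38.8 s


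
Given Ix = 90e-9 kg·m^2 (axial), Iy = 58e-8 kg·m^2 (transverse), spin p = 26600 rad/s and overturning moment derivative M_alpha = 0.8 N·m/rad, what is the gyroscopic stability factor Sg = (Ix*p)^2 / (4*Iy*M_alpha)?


Sg = Ix^2 * p^2 / (4 * Iy * M_alpha) = (90e-9)^2 * 26600^2 / (4 * 58e-8 * 0.8) = 3.088

3.088


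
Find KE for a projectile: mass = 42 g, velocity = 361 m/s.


E = 0.5*m*v^2 = 0.5*0.042*361^2 = 2737 J

2737 J


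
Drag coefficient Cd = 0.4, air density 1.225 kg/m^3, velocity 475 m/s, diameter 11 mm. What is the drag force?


A = pi*(d/2)^2 = pi*(11/2000)^2 = 9.50332e-05 m^2
Fd = 0.5*Cd*rho*A*v^2 = 0.5*0.4*1.225*9.50332e-05*475^2 = 5.253 N

5.253 N


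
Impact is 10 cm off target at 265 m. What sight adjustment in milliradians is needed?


1 mrad subtends 1 cm per 10 m of range, so adj = error_cm / (dist_m / 10) = 10 / (265/10) = 0.3774 mrad

0.3774 mrad


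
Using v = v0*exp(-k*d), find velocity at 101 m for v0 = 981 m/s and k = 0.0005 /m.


v = v0*exp(-k*d) = 981*exp(-0.0005*101) = 932.7 m/s

932.7 m/s


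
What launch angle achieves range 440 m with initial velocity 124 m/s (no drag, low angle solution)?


sin(2*theta) = R*g/v0^2 = 440*9.81/124^2 = 0.280723, theta = arcsin(0.280723)/2 = 8.152°

8.152 degrees


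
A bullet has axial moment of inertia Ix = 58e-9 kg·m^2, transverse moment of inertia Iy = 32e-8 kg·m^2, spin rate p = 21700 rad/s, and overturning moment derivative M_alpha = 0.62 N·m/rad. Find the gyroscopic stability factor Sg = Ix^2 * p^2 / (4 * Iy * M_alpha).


Sg = Ix^2 * p^2 / (4 * Iy * M_alpha) = (58e-9)^2 * 21700^2 / (4 * 32e-8 * 0.62) = 1.996

1.996


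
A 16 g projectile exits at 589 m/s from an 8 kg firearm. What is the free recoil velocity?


v_recoil = m_p * v_p / m_gun = 0.016 * 589 / 8 = 1.178 m/s

1.178 m/s


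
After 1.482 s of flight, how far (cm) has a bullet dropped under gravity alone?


drop = 0.5*g*t^2 = 0.5*9.81*1.482^2 = 10.773 m ≈ 1077 cm

1077 cm


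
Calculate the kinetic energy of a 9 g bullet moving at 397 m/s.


E = 0.5*m*v^2 = 0.5*0.009*397^2 = 709.2 J

709.2 J


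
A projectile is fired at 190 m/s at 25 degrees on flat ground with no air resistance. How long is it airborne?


T = 2*v0*sin(theta)/g = 2*190*sin(25°)/9.81 = 16.37 s

16.37 s


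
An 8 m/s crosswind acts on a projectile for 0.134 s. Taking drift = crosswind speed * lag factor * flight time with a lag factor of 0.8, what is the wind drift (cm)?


drift = v_wind * lag * t = 8 * 0.8 * 0.134 = 0.8576 m ≈ 85.76 cm

85.76 cm


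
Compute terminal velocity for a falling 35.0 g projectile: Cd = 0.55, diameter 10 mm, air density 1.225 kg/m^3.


A = pi*(d/2)^2 = pi*(10/2000)^2 = 7.85398e-05 m^2
vt = sqrt(2mg/(Cd*rho*A)) = sqrt(2*0.035*9.81/(0.55 * 1.225 * 7.85398e-05)) = 113.9 m/s

113.9 m/s


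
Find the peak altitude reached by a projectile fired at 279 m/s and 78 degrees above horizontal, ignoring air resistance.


H = (v0*sin(theta))^2 / (2g) = (279*sin(78°))^2 / (2*9.81) = 3796 m

3796 m


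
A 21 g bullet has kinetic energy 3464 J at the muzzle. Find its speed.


v = sqrt(2*E/m) = sqrt(2*3464/0.021) = 574.4 m/s

574.4 m/s


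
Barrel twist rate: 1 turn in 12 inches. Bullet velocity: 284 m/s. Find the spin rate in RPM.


twist_m = 12*0.0254 = 0.3048 m
spin = v/twist = 284/0.3048 = 931.7585 rev/s
RPM = spin*60 = 931.7585*60 ≈ 55906 RPM

55906 RPM


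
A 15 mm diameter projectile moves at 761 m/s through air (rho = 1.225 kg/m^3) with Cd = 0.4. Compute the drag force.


A = pi*(d/2)^2 = pi*(15/2000)^2 = 1.76715e-04 m^2
Fd = 0.5*Cd*rho*A*v^2 = 0.5*0.4*1.225*1.76715e-04*761^2 = 25.07 N

25.07 N


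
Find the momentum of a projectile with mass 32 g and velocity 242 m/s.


p = m*v = 0.032*242 = 7.744 kg·m/s

7.744 kg·m/s
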